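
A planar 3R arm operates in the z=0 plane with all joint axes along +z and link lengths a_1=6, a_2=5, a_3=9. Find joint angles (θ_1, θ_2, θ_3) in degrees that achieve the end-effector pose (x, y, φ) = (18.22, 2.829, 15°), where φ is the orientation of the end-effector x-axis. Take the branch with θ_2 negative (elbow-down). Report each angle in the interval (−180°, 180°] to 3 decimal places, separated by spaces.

29.994 -59.992 44.998

wrist centre = target − a_3·(cos φ, sin φ) = (9.5267, 0.4996)
cos θ_2 = (91.0070−6²−5²)/(2·6·5) = 0.5001; θ_2 = -59.9923° (elbow-down)
β = atan2(0.4996,9.5267) = 3.0021°; ψ = atan2(-4.3298,8.5006) = -26.9921°
θ_1 = β − ψ = 29.9942°
θ_3 = φ − θ_1 − θ_2 = 44.9980° (wrapped to (-180°,180°])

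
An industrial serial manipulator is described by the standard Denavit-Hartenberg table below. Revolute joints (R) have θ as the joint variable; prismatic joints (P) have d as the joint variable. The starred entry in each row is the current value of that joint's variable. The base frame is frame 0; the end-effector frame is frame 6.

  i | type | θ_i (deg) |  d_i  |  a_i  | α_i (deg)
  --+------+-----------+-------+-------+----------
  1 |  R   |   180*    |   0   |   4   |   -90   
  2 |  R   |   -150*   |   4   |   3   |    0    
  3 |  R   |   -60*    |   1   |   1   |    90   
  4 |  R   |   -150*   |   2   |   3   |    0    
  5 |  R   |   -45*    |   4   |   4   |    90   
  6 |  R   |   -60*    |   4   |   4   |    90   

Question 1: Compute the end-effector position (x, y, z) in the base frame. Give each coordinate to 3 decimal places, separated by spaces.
after link 1: o_1 = (-4.0000, 0.0000, 0.0000)
after link 2: o_2 = (-1.4019, -4.0000, 1.5000)
after link 3: o_3 = (-0.5359, -5.0000, 1.0000)
after link 4: o_4 = (-3.7859, -3.5000, 0.5670)
after link 5: o_5 = (-9.1320, -4.5353, -0.9653)
after link 6: o_6 = (-8.1764, -8.9166, 2.4830)

-8.176 -8.917 2.483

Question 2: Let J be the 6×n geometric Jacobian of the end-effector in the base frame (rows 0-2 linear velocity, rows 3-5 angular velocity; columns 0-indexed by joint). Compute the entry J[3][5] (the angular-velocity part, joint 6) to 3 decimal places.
0.224

axis z_5 = (0.2241,-0.9659,-0.1294); lever o_n−o_5 = (0.9556,-4.3813,3.4483)
cross product → J_v[:, 5] = (-3.8978,-0.8966,-0.0590)
J_ω[:, 5] = z_5
entry J[3][5] = 0.2241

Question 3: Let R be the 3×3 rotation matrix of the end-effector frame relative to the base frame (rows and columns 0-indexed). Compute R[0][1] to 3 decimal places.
End-effector y-axis (col 1 of R) = (0.2241,-0.9659,-0.1294)
R[0][1] = 0.2241

0.224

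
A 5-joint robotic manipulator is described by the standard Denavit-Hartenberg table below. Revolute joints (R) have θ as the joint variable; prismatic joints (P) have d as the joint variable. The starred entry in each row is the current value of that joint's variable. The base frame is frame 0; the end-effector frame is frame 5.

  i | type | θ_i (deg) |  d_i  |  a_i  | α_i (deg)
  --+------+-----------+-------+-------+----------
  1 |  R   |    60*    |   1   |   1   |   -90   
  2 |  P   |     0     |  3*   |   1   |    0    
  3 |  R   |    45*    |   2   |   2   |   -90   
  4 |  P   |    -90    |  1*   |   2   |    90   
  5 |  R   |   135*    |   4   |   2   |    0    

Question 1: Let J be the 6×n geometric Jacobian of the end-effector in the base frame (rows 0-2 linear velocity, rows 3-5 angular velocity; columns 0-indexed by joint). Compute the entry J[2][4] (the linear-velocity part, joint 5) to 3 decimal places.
1.000

axis z_4 = (-0.3536,-0.6124,0.7071); lever o_n−o_4 = (-0.6895,-4.0226,1.8284)
cross product → J_v[:, 4] = (1.7247,0.1589,1.0000)
J_ω[:, 4] = z_4
entry J[2][4] = 1.0000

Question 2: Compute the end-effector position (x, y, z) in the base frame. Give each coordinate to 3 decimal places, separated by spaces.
after link 1: o_1 = (0.5000, 0.8660, 1.0000)
after link 2: o_2 = (-1.5981, 3.2321, 1.0000)
after link 3: o_3 = (-2.6230, 5.4568, -0.4142)
after link 4: o_4 = (-4.7086, 5.8444, -1.1213)
after link 5: o_5 = (-5.3981, 1.8218, 0.7071)

-5.398 1.822 0.707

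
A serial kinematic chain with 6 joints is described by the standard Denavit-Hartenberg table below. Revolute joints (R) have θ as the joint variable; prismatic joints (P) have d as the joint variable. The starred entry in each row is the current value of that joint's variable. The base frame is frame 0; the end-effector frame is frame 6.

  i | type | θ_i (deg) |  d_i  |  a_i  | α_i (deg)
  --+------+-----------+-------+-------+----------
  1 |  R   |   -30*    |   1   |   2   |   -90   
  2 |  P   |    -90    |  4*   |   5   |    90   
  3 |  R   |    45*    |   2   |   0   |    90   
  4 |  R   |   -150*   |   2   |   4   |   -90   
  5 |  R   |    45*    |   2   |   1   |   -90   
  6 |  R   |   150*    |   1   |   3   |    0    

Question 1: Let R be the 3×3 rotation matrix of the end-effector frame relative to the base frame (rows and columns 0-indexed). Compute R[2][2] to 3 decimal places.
End-effector z-axis (col 2 of R) = (0.1603,0.9848,-0.0670)
R[2][2] = -0.0670

-0.067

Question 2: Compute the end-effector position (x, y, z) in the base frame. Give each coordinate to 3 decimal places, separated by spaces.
1.881 0.229 6.566

after link 1: o_1 = (1.7321, -1.0000, 1.0000)
after link 2: o_2 = (3.7321, 2.4641, 6.0000)
after link 3: o_3 = (2.0000, 3.4641, 6.0000)
after link 4: o_4 = (1.8002, -0.8820, 4.9647)
after link 5: o_5 = (3.9934, -1.2544, 4.7388)
after link 6: o_6 = (1.8811, 0.2292, 6.5655)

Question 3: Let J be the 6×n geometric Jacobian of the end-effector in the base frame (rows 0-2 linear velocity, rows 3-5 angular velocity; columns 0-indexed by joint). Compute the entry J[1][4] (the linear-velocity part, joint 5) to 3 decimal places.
axis z_4 = (0.9268,-0.1268,0.3536); lever o_n−o_4 = (0.0809,1.1112,1.6008)
cross product → J_v[:, 4] = (-0.5959,-1.4550,1.0401)
J_ω[:, 4] = z_4
entry J[1][4] = -1.4550

-1.455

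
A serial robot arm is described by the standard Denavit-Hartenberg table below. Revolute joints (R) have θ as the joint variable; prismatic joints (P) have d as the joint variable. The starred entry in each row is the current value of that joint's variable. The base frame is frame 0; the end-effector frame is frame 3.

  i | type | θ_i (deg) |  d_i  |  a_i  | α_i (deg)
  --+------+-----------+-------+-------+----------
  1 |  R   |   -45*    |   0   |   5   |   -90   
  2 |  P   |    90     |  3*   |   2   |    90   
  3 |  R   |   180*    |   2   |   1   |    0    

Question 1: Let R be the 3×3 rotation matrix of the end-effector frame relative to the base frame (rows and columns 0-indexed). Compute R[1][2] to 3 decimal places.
-0.707

End-effector z-axis (col 2 of R) = (0.7071,-0.7071,0.0000)
R[1][2] = -0.7071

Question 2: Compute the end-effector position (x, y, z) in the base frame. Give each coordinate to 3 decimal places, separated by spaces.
7.071 -2.828 -1.000

after link 1: o_1 = (3.5355, -3.5355, 0.0000)
after link 2: o_2 = (5.6569, -1.4142, -2.0000)
after link 3: o_3 = (7.0711, -2.8284, -1.0000)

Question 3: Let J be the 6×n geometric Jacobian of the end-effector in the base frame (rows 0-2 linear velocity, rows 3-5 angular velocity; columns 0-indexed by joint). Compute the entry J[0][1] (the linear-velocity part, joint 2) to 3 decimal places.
0.707

prismatic axis z_1 = (0.7071,0.7071,0.0000)
J_v[:, 1] = z_1; J_ω[:, 1] = (0,0,0)
entry J[0][1] = 0.7071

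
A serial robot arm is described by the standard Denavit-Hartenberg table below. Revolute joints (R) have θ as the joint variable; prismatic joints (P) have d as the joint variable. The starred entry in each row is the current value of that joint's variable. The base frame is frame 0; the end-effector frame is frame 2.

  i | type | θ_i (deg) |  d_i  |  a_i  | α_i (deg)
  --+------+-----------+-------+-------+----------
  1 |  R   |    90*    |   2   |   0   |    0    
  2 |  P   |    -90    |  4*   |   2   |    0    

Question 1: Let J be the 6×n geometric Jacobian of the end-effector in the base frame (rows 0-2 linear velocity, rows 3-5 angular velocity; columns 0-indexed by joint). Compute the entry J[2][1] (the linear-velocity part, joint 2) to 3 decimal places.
prismatic axis z_1 = (0.0000,0.0000,1.0000)
J_v[:, 1] = z_1; J_ω[:, 1] = (0,0,0)
entry J[2][1] = 1.0000

1.000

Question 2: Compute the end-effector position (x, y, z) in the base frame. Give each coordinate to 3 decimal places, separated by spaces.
after link 1: o_1 = (0.0000, 0.0000, 2.0000)
after link 2: o_2 = (2.0000, 0.0000, 6.0000)

2.000 0.000 6.000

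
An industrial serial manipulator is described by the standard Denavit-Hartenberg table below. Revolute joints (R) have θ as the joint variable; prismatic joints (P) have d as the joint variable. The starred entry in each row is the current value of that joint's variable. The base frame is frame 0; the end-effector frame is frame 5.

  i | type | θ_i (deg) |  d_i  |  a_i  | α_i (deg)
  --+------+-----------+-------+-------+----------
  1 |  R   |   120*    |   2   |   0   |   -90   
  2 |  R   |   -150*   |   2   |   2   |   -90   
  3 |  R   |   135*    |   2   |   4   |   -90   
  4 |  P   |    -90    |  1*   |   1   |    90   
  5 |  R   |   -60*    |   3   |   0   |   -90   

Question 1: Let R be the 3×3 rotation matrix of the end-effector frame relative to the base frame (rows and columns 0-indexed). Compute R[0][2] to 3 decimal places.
-0.676

End-effector z-axis (col 2 of R) = (-0.6758,0.4634,0.5732)
R[0][2] = -0.6758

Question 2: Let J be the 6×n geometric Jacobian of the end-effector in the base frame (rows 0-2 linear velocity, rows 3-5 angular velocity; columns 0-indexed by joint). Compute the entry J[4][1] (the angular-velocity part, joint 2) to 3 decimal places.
-0.500

axis z_1 = (-0.8660,-0.5000,0.0000); lever o_n−o_1 = (-2.2284,-0.1403,2.8910)
cross product → J_v[:, 1] = (-1.4455,2.5037,-0.9927)
J_ω[:, 1] = z_1
entry J[4][1] = -0.5000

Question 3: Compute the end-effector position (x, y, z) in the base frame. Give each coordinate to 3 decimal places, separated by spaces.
-2.228 -0.140 4.891

after link 1: o_1 = (0.0000, 0.0000, 2.0000)
after link 2: o_2 = (-0.8660, -2.5000, 3.0000)
after link 3: o_3 = (-0.1413, 1.9016, 3.3178)
after link 4: o_4 = (-1.3098, 2.5113, 3.8303)
after link 5: o_5 = (-2.2284, -0.1403, 4.8910)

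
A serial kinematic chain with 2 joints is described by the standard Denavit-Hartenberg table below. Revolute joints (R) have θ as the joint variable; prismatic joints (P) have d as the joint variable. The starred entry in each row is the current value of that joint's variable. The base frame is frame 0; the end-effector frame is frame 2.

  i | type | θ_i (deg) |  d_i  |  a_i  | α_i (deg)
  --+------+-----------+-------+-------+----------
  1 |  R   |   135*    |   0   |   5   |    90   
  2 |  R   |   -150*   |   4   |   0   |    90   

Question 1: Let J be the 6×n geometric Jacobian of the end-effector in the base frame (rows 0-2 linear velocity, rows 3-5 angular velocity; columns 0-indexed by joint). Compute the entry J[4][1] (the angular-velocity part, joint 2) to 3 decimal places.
axis z_1 = (0.7071,0.7071,0.0000); lever o_n−o_1 = (2.8284,2.8284,0.0000)
cross product → J_v[:, 1] = (0.0000,0.0000,0.0000)
J_ω[:, 1] = z_1
entry J[4][1] = 0.7071

0.707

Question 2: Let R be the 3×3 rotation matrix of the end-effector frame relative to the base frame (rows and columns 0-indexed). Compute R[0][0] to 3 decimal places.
0.612

End-effector x-axis (col 0 of R) = (0.6124,-0.6124,-0.5000)
R[0][0] = 0.6124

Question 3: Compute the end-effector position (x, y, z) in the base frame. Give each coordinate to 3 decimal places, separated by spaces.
after link 1: o_1 = (-3.5355, 3.5355, 0.0000)
after link 2: o_2 = (-0.7071, 6.3640, 0.0000)

-0.707 6.364 0.000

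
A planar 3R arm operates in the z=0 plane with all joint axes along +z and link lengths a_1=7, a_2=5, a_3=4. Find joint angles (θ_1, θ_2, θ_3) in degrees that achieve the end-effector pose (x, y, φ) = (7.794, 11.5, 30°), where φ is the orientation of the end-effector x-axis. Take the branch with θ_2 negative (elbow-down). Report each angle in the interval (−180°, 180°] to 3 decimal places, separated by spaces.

90.002 -60.002 -0.000

wrist centre = target − a_3·(cos φ, sin φ) = (4.3299, 9.5000)
cos θ_2 = (108.9980−7²−5²)/(2·7·5) = 0.5000; θ_2 = -60.0019° (elbow-down)
β = atan2(9.5000,4.3299) = 65.4975°; ψ = atan2(-4.3302,9.4999) = -24.5044°
θ_1 = β − ψ = 90.0019°
θ_3 = φ − θ_1 − θ_2 = -0.0000° (wrapped to (-180°,180°])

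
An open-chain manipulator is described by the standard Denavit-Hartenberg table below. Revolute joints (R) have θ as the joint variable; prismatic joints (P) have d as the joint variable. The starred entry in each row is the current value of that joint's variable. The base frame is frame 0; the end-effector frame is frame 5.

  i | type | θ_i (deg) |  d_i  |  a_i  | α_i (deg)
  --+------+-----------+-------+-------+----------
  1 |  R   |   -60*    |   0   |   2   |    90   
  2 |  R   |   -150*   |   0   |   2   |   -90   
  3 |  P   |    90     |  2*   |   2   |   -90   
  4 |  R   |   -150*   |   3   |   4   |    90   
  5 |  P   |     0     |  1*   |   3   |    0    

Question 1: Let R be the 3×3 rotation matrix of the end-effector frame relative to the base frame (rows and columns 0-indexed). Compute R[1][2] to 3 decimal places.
0.125

End-effector z-axis (col 2 of R) = (-0.6495,0.1250,0.7500)
R[1][2] = 0.1250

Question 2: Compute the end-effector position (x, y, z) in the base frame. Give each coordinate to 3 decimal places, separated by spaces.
-1.359 -6.770 -3.513

after link 1: o_1 = (1.0000, -1.7321, 0.0000)
after link 2: o_2 = (0.1340, -0.2321, -1.0000)
after link 3: o_3 = (2.3660, -0.0981, -2.7321)
after link 4: o_4 = (1.1651, -4.9462, -2.9641)
after link 5: o_5 = (-1.3595, -6.7697, -3.5131)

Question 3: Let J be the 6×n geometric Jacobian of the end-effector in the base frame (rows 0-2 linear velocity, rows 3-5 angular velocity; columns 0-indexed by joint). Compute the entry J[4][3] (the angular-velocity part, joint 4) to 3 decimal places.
-0.750

axis z_3 = (0.4330,-0.7500,0.5000); lever o_n−o_3 = (-3.7255,-6.6716,-0.7811)
cross product → J_v[:, 3] = (3.9216,-1.5245,-5.6830)
J_ω[:, 3] = z_3
entry J[4][3] = -0.7500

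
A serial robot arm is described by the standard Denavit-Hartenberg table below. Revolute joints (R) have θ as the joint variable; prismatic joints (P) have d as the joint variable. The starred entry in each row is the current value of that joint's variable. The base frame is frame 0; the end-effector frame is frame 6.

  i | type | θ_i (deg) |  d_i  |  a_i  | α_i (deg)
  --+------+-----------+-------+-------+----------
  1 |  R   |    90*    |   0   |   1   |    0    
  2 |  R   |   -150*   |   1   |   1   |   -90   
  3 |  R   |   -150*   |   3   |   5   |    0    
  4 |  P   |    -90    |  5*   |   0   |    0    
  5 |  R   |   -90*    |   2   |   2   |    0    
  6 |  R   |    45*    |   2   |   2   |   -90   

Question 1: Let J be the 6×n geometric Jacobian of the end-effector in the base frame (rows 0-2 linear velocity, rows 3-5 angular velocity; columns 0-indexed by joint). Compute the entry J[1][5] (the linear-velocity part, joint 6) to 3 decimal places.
axis z_5 = (0.8660,0.5000,0.0000); lever o_n−o_5 = (1.9909,0.5517,-1.9319)
cross product → J_v[:, 5] = (-0.9659,1.6730,-0.5176)
J_ω[:, 5] = z_5
entry J[1][5] = 1.6730

1.673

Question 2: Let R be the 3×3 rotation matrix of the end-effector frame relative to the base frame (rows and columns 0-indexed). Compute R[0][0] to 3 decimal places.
End-effector x-axis (col 0 of R) = (0.1294,-0.2241,-0.9659)
R[0][0] = 0.1294

0.129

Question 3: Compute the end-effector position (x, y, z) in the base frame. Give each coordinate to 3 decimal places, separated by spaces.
after link 1: o_1 = (0.0000, 1.0000, 0.0000)
after link 2: o_2 = (0.5000, 0.1340, 1.0000)
after link 3: o_3 = (0.9330, 5.3840, 3.5000)
after link 4: o_4 = (5.2631, 7.8840, 3.5000)
after link 5: o_5 = (7.8612, 7.3840, 2.5000)
after link 6: o_6 = (9.8521, 7.9357, 0.5681)

9.852 7.936 0.568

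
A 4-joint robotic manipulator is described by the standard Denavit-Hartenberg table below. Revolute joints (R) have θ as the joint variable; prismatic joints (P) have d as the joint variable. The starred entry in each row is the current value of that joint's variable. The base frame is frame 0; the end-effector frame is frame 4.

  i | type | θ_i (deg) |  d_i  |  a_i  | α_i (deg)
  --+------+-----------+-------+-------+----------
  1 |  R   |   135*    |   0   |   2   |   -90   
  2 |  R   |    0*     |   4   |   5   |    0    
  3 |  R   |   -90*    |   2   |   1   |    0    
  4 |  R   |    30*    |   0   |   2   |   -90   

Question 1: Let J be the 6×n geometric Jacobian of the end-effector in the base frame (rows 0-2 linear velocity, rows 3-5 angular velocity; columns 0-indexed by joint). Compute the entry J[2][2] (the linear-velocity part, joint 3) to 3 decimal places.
axis z_2 = (-0.7071,-0.7071,0.0000); lever o_n−o_2 = (-2.1213,-0.7071,2.7321)
cross product → J_v[:, 2] = (-1.9319,1.9319,-1.0000)
J_ω[:, 2] = z_2
entry J[2][2] = -1.0000

-1.000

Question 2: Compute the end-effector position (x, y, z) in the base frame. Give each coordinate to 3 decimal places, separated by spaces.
-9.899 1.414 2.732

after link 1: o_1 = (-1.4142, 1.4142, 0.0000)
after link 2: o_2 = (-7.7782, 2.1213, 0.0000)
after link 3: o_3 = (-9.1924, 0.7071, 1.0000)
after link 4: o_4 = (-9.8995, 1.4142, 2.7321)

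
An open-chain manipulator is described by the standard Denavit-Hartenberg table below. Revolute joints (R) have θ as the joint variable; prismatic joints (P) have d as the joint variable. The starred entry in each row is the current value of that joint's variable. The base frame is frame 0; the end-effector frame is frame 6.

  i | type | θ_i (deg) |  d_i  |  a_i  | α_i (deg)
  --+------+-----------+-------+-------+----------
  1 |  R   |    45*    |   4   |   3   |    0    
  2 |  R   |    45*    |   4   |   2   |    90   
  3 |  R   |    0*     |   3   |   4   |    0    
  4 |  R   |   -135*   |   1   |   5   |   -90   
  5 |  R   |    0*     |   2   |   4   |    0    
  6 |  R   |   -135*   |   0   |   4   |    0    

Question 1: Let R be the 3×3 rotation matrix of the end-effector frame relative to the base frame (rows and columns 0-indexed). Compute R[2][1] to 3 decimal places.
-0.500

End-effector y-axis (col 1 of R) = (0.7071,-0.5000,-0.5000)
R[2][1] = -0.5000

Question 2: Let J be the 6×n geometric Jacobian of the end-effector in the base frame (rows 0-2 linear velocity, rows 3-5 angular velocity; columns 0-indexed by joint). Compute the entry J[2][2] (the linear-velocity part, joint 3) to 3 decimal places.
axis z_2 = (1.0000,-0.0000,0.0000); lever o_n−o_2 = (6.8284,1.0503,-5.7782)
cross product → J_v[:, 2] = (0.0000,5.7782,1.0503)
J_ω[:, 2] = z_2
entry J[2][2] = 1.0503

1.050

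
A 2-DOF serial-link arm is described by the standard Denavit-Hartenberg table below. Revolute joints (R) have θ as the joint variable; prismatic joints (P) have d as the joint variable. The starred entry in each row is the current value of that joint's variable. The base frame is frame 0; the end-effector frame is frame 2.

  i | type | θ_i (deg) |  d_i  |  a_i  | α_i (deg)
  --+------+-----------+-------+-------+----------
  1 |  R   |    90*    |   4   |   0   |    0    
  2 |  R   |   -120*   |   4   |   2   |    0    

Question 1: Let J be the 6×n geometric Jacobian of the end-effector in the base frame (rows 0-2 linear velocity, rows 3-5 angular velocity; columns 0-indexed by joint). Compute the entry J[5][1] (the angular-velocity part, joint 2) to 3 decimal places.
1.000

axis z_1 = (0.0000,0.0000,1.0000); lever o_n−o_1 = (1.7321,-1.0000,4.0000)
cross product → J_v[:, 1] = (1.0000,1.7321,-0.0000)
J_ω[:, 1] = z_1
entry J[5][1] = 1.0000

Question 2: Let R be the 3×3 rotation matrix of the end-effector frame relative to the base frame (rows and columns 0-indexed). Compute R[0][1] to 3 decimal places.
End-effector y-axis (col 1 of R) = (0.5000,0.8660,0.0000)
R[0][1] = 0.5000

0.500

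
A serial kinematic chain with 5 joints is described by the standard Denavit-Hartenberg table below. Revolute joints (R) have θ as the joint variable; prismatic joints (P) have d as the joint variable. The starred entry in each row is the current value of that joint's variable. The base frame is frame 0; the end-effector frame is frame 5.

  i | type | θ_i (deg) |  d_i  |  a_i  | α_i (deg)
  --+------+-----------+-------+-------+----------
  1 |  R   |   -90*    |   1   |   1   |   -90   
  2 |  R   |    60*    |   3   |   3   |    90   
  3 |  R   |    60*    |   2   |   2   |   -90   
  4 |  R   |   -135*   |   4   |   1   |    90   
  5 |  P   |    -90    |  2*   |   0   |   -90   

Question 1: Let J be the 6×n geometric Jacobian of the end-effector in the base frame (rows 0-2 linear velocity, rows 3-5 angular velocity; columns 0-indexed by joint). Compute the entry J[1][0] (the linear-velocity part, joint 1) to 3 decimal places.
4.895

axis z_0 = ẑ; lever o_n−o_0 = (4.8949,-1.8573,2.1009)
cross product → J_v[:, 0] = (1.8573,4.8949,-0.0000)
J_ω[:, 0] = z_0
entry J[1][0] = 4.8949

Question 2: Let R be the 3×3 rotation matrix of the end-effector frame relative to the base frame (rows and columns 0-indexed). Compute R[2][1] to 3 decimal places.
End-effector y-axis (col 1 of R) = (0.6124,-0.7891,0.0474)
R[2][1] = 0.0474

0.047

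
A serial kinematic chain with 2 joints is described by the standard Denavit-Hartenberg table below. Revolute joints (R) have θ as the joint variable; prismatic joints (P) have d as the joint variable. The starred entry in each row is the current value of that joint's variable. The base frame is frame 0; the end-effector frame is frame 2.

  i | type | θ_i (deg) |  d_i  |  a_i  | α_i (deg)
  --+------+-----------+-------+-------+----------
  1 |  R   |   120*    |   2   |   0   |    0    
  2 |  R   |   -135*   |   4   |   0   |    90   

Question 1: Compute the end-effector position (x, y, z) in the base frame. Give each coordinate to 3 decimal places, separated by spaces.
0.000 0.000 6.000

after link 1: o_1 = (0.0000, 0.0000, 2.0000)
after link 2: o_2 = (0.0000, 0.0000, 6.0000)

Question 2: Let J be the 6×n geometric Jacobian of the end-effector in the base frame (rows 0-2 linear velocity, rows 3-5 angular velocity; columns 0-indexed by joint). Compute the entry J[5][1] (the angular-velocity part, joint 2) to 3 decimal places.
axis z_1 = (0.0000,0.0000,1.0000); lever o_n−o_1 = (0.0000,0.0000,4.0000)
cross product → J_v[:, 1] = (0.0000,0.0000,0.0000)
J_ω[:, 1] = z_1
entry J[5][1] = 1.0000

1.000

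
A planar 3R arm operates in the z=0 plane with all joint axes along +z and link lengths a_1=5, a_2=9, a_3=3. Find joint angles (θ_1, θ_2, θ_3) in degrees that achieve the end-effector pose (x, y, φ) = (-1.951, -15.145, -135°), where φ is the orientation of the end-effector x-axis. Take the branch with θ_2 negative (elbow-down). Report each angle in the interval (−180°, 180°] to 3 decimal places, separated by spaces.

wrist centre = target − a_3·(cos φ, sin φ) = (0.1703, -13.0237)
cos θ_2 = (169.6452−5²−9²)/(2·5·9) = 0.7072; θ_2 = -44.9949° (elbow-down)
β = atan2(-13.0237,0.1703) = -89.2507°; ψ = atan2(-6.3634,11.3645) = -29.2460°
θ_1 = β − ψ = -60.0047°
θ_3 = φ − θ_1 − θ_2 = -30.0003° (wrapped to (-180°,180°])

-60.005 -44.995 -30.000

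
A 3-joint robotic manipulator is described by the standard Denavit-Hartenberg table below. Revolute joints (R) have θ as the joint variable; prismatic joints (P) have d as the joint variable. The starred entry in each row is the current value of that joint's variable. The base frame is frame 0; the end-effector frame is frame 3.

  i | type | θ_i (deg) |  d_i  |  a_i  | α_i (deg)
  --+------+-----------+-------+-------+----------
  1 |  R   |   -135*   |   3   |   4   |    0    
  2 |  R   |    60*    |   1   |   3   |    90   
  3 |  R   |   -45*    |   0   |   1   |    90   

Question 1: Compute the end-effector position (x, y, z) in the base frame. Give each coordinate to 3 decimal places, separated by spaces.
after link 1: o_1 = (-2.8284, -2.8284, 3.0000)
after link 2: o_2 = (-2.0520, -5.7262, 4.0000)
after link 3: o_3 = (-1.8690, -6.4092, 3.2929)

-1.869 -6.409 3.293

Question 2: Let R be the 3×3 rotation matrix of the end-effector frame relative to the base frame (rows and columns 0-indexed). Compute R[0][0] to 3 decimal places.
End-effector x-axis (col 0 of R) = (0.1830,-0.6830,-0.7071)
R[0][0] = 0.1830

0.183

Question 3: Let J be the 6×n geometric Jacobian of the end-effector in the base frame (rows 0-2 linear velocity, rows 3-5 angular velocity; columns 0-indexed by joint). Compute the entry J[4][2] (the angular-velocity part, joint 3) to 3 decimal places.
axis z_2 = (-0.9659,-0.2588,0.0000); lever o_n−o_2 = (0.1830,-0.6830,-0.7071)
cross product → J_v[:, 2] = (0.1830,-0.6830,0.7071)
J_ω[:, 2] = z_2
entry J[4][2] = -0.2588

-0.259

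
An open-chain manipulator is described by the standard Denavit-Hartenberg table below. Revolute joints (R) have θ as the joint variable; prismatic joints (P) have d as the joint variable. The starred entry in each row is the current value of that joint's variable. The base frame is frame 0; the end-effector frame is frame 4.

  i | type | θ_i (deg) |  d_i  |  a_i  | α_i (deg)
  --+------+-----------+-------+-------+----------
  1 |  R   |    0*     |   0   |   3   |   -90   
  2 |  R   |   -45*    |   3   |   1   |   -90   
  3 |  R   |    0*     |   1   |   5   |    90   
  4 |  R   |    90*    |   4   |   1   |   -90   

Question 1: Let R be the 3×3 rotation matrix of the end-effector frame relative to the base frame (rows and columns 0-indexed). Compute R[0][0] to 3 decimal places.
End-effector x-axis (col 0 of R) = (0.7071,0.0000,-0.7071)
R[0][0] = 0.7071

0.707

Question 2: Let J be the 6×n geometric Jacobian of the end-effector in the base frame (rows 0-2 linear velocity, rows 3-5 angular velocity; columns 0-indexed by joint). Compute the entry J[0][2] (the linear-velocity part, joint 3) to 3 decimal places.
axis z_2 = (0.7071,0.0000,-0.7071); lever o_n−o_2 = (4.9497,4.0000,2.1213)
cross product → J_v[:, 2] = (2.8284,-5.0000,2.8284)
J_ω[:, 2] = z_2
entry J[0][2] = 2.8284

2.828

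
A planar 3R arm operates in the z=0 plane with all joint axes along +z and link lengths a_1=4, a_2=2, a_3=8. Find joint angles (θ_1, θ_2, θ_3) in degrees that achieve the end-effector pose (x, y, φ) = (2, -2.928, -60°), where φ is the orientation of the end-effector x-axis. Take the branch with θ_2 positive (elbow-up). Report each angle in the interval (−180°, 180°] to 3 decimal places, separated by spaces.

wrist centre = target − a_3·(cos φ, sin φ) = (-2.0000, 4.0002)
cos θ_2 = (20.0016−4²−2²)/(2·4·2) = 0.0001; θ_2 = 89.9942° (elbow-up)
β = atan2(4.0002,-2.0000) = 116.5639°; ψ = atan2(2.0000,4.0002) = 26.5639°
θ_1 = β − ψ = 90.0000°
θ_3 = φ − θ_1 − θ_2 = 120.0058° (wrapped to (-180°,180°])

90.000 89.994 120.006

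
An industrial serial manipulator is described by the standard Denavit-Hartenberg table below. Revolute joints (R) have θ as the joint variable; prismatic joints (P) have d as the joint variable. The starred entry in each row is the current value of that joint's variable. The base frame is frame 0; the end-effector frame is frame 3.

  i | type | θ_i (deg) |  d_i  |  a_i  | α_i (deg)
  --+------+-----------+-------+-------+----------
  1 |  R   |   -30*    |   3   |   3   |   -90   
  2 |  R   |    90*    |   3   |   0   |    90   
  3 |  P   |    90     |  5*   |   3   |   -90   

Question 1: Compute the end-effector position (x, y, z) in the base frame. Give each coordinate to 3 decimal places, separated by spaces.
after link 1: o_1 = (2.5981, -1.5000, 3.0000)
after link 2: o_2 = (4.0981, 1.0981, 3.0000)
after link 3: o_3 = (9.9282, 1.1962, 3.0000)

9.928 1.196 3.000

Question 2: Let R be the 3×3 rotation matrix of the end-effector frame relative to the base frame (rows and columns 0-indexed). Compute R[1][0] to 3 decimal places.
End-effector x-axis (col 0 of R) = (0.5000,0.8660,0.0000)
R[1][0] = 0.8660

0.866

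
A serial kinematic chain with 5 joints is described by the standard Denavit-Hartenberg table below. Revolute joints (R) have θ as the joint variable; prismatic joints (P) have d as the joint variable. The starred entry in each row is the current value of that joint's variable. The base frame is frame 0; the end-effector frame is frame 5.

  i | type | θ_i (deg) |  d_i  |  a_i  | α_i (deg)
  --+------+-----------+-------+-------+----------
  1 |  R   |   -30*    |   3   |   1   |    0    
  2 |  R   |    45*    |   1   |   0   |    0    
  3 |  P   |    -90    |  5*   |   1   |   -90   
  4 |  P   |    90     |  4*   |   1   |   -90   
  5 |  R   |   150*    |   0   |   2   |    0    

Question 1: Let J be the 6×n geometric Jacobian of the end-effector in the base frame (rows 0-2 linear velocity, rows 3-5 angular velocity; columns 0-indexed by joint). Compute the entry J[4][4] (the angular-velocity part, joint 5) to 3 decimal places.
0.966

axis z_4 = (-0.2588,0.9659,-0.0000); lever o_n−o_4 = (-0.9659,-0.2588,1.7321)
cross product → J_v[:, 4] = (1.6730,0.4483,1.0000)
J_ω[:, 4] = z_4
entry J[4][4] = 0.9659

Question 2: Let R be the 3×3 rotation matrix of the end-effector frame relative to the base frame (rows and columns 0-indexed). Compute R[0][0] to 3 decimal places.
-0.483

End-effector x-axis (col 0 of R) = (-0.4830,-0.1294,0.8660)
R[0][0] = -0.4830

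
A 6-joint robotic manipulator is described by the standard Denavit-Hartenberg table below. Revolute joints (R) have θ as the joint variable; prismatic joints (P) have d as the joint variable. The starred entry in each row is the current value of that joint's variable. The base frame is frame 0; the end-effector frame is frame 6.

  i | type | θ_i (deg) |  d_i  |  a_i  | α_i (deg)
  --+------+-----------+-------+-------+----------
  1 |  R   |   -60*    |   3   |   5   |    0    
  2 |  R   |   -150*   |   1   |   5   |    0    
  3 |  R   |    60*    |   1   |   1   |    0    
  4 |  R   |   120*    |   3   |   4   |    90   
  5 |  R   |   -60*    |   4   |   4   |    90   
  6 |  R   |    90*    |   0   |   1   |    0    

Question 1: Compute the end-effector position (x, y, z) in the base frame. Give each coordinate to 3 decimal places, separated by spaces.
after link 1: o_1 = (2.5000, -4.3301, 3.0000)
after link 2: o_2 = (-1.8301, -1.8301, 4.0000)
after link 3: o_3 = (-2.6962, -2.3301, 5.0000)
after link 4: o_4 = (0.7679, -4.3301, 8.0000)
after link 5: o_5 = (0.5000, -8.7942, 4.5359)
after link 6: o_6 = (-0.0000, -9.6603, 4.5359)

-0.000 -9.660 4.536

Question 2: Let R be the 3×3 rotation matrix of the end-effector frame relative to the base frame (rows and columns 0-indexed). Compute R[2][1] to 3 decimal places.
0.866

End-effector y-axis (col 1 of R) = (-0.4330,0.2500,0.8660)
R[2][1] = 0.8660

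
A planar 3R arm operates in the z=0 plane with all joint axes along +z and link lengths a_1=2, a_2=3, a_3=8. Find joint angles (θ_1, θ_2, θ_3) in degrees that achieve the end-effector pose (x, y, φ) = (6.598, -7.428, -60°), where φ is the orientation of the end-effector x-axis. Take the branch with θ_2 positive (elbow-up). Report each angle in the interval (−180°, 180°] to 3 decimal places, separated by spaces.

-89.999 120.003 -90.004

wrist centre = target − a_3·(cos φ, sin φ) = (2.5980, -0.4998)
cos θ_2 = (6.9994−2²−3²)/(2·2·3) = -0.5000; θ_2 = 120.0033° (elbow-up)
β = atan2(-0.4998,2.5980) = -10.8894°; ψ = atan2(2.5980,0.4999) = 79.1094°
θ_1 = β − ψ = -89.9988°
θ_3 = φ − θ_1 − θ_2 = -90.0045° (wrapped to (-180°,180°])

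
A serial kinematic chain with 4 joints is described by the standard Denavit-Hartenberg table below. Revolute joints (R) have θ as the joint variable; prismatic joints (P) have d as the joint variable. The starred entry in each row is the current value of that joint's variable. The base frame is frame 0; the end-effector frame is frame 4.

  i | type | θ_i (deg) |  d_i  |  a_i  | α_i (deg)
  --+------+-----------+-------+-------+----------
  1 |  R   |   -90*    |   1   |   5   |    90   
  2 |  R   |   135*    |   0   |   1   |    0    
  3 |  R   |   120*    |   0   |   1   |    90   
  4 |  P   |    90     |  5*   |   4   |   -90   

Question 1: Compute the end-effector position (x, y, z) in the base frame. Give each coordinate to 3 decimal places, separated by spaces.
after link 1: o_1 = (0.0000, -5.0000, 1.0000)
after link 2: o_2 = (0.0000, -4.2929, 1.7071)
after link 3: o_3 = (0.0000, -4.0341, 0.7412)
after link 4: o_4 = (-4.0000, 0.7956, 2.0353)

-4.000 0.796 2.035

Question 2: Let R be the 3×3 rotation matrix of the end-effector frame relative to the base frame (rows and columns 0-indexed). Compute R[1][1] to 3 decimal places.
End-effector y-axis (col 1 of R) = (0.0000,-0.9659,-0.2588)
R[1][1] = -0.9659

-0.966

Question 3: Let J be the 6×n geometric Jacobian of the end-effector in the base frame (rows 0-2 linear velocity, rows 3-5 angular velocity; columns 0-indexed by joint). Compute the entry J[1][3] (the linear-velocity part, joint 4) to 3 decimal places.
0.966

prismatic axis z_3 = (-0.0000,0.9659,0.2588)
J_v[:, 3] = z_3; J_ω[:, 3] = (0,0,0)
entry J[1][3] = 0.9659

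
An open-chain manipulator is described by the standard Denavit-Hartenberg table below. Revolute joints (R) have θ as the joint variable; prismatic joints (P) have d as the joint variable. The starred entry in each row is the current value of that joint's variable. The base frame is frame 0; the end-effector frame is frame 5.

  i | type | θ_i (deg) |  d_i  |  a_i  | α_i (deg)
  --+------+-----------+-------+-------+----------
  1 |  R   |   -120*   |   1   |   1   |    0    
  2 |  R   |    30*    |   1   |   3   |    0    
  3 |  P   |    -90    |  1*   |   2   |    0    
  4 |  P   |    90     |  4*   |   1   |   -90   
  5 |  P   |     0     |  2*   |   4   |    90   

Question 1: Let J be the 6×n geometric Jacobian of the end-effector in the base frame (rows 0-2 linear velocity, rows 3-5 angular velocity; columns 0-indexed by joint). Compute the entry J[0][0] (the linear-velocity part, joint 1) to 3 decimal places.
axis z_0 = ẑ; lever o_n−o_0 = (-0.5000,-8.8660,7.0000)
cross product → J_v[:, 0] = (8.8660,-0.5000,0.0000)
J_ω[:, 0] = z_0
entry J[0][0] = 8.8660

8.866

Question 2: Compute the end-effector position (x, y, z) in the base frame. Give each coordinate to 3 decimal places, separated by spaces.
after link 1: o_1 = (-0.5000, -0.8660, 1.0000)
after link 2: o_2 = (-0.5000, -3.8660, 2.0000)
after link 3: o_3 = (-2.5000, -3.8660, 3.0000)
after link 4: o_4 = (-2.5000, -4.8660, 7.0000)
after link 5: o_5 = (-0.5000, -8.8660, 7.0000)

-0.500 -8.866 7.000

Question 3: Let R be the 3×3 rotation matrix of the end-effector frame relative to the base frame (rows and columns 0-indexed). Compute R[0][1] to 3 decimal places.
End-effector y-axis (col 1 of R) = (1.0000,0.0000,0.0000)
R[0][1] = 1.0000

1.000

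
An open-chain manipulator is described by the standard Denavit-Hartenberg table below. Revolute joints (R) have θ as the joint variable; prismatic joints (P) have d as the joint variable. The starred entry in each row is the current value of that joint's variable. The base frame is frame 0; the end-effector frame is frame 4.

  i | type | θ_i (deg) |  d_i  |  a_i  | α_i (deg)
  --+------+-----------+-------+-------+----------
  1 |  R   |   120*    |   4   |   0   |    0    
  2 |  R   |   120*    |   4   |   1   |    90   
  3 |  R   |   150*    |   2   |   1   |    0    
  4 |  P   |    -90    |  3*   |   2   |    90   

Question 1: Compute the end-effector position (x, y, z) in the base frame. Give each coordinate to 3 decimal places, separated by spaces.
-4.897 1.518 10.232

after link 1: o_1 = (0.0000, 0.0000, 4.0000)
after link 2: o_2 = (-0.5000, -0.8660, 8.0000)
after link 3: o_3 = (-1.7990, 0.8840, 8.5000)
after link 4: o_4 = (-4.8971, 1.5179, 10.2321)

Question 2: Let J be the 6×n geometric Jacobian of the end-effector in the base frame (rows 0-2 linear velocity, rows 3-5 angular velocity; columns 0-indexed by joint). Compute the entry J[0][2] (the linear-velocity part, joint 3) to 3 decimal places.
1.116

axis z_2 = (-0.8660,0.5000,0.0000); lever o_n−o_2 = (-4.3971,2.3840,2.2321)
cross product → J_v[:, 2] = (1.1160,1.9330,0.1340)
J_ω[:, 2] = z_2
entry J[0][2] = 1.1160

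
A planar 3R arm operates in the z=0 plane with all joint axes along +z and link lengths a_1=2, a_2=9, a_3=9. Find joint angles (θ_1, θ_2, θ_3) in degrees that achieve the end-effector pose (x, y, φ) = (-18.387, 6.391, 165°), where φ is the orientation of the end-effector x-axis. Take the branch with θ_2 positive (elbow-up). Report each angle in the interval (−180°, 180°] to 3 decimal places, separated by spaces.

wrist centre = target − a_3·(cos φ, sin φ) = (-9.6937, 4.0616)
cos θ_2 = (110.4640−2²−9²)/(2·2·9) = 0.7073; θ_2 = 44.9816° (elbow-up)
β = atan2(4.0616,-9.6937) = 157.2664°; ψ = atan2(6.3619,8.3660) = 37.2511°
θ_1 = β − ψ = 120.0153°
θ_3 = φ − θ_1 − θ_2 = 0.0031° (wrapped to (-180°,180°])

120.015 44.982 0.003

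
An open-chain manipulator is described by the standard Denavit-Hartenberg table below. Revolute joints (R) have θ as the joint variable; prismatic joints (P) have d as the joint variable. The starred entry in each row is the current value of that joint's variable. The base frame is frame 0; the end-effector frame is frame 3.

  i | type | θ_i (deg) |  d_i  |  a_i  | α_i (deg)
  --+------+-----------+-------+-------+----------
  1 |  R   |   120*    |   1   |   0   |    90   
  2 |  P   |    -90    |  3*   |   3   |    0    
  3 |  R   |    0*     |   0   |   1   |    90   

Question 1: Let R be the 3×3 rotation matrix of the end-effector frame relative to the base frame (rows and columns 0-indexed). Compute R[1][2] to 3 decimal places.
-0.866

End-effector z-axis (col 2 of R) = (0.5000,-0.8660,-0.0000)
R[1][2] = -0.8660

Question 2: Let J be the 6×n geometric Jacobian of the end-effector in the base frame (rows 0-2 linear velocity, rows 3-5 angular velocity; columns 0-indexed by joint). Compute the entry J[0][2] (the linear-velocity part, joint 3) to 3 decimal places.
-0.500

axis z_2 = (0.8660,0.5000,0.0000); lever o_n−o_2 = (0.0000,0.0000,-1.0000)
cross product → J_v[:, 2] = (-0.5000,0.8660,0.0000)
J_ω[:, 2] = z_2
entry J[0][2] = -0.5000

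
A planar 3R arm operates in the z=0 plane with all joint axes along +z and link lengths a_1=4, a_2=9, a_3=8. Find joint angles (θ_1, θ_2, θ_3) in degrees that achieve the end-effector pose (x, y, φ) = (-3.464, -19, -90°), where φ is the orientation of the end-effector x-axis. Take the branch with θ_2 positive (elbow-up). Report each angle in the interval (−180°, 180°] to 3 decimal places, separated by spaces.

-150.000 60.001 -0.001

wrist centre = target − a_3·(cos φ, sin φ) = (-3.4640, -11.0000)
cos θ_2 = (132.9993−4²−9²)/(2·4·9) = 0.5000; θ_2 = 60.0006° (elbow-up)
β = atan2(-11.0000,-3.4640) = -107.4797°; ψ = atan2(7.7943,8.4999) = 42.5203°
θ_1 = β − ψ = -150.0000°
θ_3 = φ − θ_1 − θ_2 = -0.0006° (wrapped to (-180°,180°])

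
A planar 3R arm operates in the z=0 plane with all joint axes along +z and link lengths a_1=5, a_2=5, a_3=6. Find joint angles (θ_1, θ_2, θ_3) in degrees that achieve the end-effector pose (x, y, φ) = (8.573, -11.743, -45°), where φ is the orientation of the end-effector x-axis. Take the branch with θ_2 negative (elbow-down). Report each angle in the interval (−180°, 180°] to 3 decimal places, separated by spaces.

-30.005 -59.990 44.995

wrist centre = target − a_3·(cos φ, sin φ) = (4.3304, -7.5004)
cos θ_2 = (75.0074−5²−5²)/(2·5·5) = 0.5001; θ_2 = -59.9902° (elbow-down)
β = atan2(-7.5004,4.3304) = -59.9999°; ψ = atan2(-4.3297,7.5007) = -29.9951°
θ_1 = β − ψ = -30.0048°
θ_3 = φ − θ_1 − θ_2 = 44.9950° (wrapped to (-180°,180°])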